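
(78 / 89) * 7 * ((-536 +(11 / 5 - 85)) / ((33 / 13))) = -7320404 / 4895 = -1495.49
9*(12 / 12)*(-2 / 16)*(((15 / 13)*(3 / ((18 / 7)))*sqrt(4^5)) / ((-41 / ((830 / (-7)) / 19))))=-74700 / 10127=-7.38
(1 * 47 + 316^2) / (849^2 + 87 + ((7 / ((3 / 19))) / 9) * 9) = 299709 / 2162797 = 0.14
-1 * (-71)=71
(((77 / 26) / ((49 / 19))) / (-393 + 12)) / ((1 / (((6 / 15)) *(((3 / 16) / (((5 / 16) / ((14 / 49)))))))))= -418 / 2022475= -0.00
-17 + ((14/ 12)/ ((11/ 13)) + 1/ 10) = -2561/ 165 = -15.52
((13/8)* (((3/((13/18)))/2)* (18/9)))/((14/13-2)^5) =-371293/36864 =-10.07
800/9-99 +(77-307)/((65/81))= -34717/117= -296.73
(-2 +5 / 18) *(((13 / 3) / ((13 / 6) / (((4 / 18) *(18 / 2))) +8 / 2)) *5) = -4030 / 549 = -7.34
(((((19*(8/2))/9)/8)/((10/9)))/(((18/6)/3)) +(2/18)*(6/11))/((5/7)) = 4669/3300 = 1.41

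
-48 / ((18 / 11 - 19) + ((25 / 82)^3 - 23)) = 291122304 / 244635517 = 1.19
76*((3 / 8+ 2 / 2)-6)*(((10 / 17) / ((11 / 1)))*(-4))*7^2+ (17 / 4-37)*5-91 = 3429.42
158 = 158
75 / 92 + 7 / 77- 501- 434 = -945303 / 1012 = -934.09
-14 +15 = 1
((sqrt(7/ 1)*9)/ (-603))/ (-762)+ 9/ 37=sqrt(7)/ 51054+ 9/ 37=0.24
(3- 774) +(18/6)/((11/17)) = -8430/11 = -766.36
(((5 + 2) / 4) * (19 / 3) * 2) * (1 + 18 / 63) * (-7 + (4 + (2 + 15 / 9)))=19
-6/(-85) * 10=12/17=0.71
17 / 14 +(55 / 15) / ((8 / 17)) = 1513 / 168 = 9.01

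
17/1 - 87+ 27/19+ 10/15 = -67.91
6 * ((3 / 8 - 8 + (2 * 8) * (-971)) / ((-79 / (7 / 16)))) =2611329 / 5056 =516.48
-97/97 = -1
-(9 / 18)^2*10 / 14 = -5 / 28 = -0.18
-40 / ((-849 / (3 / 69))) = 40 / 19527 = 0.00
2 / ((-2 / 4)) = -4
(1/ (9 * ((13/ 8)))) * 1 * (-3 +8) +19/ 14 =2783/ 1638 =1.70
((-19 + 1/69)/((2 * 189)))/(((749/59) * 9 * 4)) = -38645/351637524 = -0.00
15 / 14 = 1.07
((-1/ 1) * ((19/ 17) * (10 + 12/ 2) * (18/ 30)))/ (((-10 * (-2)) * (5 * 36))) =-19/ 6375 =-0.00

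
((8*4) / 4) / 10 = 4 / 5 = 0.80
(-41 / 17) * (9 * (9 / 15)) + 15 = 1.98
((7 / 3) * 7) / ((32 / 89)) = 4361 / 96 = 45.43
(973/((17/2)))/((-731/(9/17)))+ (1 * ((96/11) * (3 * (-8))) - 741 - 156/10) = -966.14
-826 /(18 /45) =-2065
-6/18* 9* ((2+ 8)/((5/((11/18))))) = -11/3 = -3.67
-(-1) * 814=814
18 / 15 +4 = 26 / 5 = 5.20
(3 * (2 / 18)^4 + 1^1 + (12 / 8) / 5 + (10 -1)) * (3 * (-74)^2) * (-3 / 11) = -616791998 / 13365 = -46149.79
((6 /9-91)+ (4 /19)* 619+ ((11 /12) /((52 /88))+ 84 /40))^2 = 26134925569 /13727025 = 1903.90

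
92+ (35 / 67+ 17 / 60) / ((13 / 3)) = 1605879 / 17420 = 92.19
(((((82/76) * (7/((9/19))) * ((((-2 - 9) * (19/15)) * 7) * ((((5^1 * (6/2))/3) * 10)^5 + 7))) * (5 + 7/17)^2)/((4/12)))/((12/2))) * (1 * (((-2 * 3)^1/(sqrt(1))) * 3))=185097544979518248/1445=128095186837036.85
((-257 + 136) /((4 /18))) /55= -9.90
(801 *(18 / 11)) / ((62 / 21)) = 151389 / 341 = 443.96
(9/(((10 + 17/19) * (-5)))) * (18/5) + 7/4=2657/2300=1.16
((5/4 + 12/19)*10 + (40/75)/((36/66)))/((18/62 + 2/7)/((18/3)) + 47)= 432047/1027995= 0.42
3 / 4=0.75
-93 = -93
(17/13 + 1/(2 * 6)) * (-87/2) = -6293/104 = -60.51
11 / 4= 2.75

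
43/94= 0.46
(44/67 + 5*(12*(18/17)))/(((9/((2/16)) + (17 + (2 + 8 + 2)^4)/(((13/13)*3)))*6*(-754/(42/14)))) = -54831/9004151507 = -0.00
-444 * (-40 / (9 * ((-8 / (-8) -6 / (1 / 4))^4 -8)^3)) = 5920 / 65738235066307611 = 0.00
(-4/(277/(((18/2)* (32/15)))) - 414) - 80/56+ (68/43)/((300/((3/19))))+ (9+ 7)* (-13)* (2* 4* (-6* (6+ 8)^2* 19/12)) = 122691535037783/39604075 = 3097952.30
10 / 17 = 0.59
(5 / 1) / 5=1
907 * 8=7256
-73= -73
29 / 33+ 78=2603 / 33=78.88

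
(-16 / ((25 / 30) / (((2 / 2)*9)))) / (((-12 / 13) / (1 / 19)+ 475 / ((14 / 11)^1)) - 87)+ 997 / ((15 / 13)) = 126661639 / 146697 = 863.42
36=36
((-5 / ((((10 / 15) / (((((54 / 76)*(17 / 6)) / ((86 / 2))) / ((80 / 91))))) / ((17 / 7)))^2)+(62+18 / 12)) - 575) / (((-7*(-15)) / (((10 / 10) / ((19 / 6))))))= -27979467347841 / 18181332377600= -1.54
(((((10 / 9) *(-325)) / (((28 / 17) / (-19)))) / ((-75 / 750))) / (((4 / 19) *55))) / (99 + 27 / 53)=-528549125 / 14619528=-36.15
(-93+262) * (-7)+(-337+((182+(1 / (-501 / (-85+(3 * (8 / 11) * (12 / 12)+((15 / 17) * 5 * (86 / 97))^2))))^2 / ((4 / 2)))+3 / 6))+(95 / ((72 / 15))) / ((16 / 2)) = -19187138115679395721754503 / 14372205510122256481344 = -1335.02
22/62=11/31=0.35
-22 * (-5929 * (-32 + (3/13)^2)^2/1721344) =1901081740019/24581652992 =77.34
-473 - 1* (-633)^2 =-401162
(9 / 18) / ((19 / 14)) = 7 / 19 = 0.37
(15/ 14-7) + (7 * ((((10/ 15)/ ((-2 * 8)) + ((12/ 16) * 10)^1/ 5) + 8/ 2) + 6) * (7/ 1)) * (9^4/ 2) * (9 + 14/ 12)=4194537097/ 224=18725612.04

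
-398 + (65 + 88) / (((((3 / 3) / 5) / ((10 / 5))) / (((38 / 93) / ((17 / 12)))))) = 1342 / 31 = 43.29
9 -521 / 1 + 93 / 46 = -23459 / 46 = -509.98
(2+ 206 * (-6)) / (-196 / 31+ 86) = -19127 / 1235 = -15.49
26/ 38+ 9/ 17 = 1.21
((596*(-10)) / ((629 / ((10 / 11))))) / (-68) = 0.13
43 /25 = 1.72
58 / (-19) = -58 / 19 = -3.05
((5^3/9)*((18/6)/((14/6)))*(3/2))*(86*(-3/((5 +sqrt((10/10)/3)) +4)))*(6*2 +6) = -11755125/847 +435375*sqrt(3)/847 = -12988.23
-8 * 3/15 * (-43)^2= -14792/5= -2958.40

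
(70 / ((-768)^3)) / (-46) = 35 / 10418651136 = 0.00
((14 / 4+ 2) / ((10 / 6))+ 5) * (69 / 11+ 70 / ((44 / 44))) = 69637 / 110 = 633.06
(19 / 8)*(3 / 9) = 19 / 24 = 0.79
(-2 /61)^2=0.00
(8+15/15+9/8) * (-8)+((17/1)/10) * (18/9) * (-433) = -7766/5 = -1553.20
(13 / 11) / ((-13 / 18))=-18 / 11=-1.64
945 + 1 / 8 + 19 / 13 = 98445 / 104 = 946.59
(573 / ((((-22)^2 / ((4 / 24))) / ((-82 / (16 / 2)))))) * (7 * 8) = -113.26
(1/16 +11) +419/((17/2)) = 16417/272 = 60.36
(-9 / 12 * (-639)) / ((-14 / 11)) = -376.55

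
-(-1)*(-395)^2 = 156025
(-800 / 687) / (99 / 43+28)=-34400 / 895161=-0.04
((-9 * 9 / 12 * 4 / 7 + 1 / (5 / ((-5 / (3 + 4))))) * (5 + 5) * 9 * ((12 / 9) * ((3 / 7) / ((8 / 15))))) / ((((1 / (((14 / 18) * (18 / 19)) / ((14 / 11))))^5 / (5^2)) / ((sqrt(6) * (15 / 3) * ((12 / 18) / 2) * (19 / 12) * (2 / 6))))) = -1351.38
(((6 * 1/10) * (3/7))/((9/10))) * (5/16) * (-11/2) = -55/112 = -0.49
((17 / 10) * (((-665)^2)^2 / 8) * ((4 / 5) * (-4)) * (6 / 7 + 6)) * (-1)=911882101200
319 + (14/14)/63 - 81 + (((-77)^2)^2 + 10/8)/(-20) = -8857367047/5040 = -1757414.10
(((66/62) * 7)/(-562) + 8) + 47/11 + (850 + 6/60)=413160733/479105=862.36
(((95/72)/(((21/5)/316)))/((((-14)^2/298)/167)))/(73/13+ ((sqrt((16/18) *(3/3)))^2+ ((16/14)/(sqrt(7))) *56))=-9237436150475/30585582636+ 7574454872400 *sqrt(7)/17841589871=821.21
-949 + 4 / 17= -16129 / 17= -948.76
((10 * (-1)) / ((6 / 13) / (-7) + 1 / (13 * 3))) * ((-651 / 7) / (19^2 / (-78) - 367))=2829060 / 45551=62.11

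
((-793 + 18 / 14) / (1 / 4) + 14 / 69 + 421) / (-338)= 1326151 / 163254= 8.12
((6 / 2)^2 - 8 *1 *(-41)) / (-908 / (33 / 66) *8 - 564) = -337 / 15092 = -0.02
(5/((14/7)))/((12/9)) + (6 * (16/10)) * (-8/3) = -949/40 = -23.72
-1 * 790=-790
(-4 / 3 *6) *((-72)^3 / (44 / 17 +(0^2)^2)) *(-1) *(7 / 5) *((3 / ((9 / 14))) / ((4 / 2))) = -207277056 / 55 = -3768673.75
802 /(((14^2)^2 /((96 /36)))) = 401 /7203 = 0.06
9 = 9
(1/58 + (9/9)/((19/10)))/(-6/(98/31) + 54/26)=381563/125628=3.04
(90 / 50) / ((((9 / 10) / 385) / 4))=3080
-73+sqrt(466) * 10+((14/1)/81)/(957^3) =-5182552286095/70993866933+10 * sqrt(466) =142.87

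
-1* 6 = -6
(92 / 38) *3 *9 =1242 / 19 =65.37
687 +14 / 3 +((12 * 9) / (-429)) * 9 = 295753 / 429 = 689.40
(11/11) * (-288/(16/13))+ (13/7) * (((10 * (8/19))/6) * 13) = -86606/399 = -217.06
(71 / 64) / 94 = 71 / 6016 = 0.01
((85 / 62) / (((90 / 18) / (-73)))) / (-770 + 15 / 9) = 3723 / 142910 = 0.03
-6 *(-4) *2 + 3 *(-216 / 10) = -84 / 5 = -16.80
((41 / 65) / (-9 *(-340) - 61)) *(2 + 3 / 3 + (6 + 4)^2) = 4223 / 194935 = 0.02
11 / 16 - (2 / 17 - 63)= 17291 / 272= 63.57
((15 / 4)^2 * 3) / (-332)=-675 / 5312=-0.13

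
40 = 40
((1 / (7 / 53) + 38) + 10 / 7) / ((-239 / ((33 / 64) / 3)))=-517 / 15296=-0.03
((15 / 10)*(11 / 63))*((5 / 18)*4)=55 / 189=0.29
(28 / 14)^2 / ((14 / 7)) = 2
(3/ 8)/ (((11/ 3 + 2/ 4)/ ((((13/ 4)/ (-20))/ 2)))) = -117/ 16000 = -0.01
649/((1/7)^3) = 222607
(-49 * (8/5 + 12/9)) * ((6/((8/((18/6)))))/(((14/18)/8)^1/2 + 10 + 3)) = -232848/9395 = -24.78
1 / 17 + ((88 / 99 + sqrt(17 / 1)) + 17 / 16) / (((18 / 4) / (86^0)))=5425 / 11016 + 2 * sqrt(17) / 9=1.41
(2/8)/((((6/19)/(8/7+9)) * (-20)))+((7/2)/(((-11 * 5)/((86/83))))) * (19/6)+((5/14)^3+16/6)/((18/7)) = 17179823/38652768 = 0.44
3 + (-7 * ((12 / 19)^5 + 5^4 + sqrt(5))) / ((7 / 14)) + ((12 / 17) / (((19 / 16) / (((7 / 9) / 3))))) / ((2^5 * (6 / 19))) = -8779.70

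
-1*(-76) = 76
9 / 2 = 4.50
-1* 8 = -8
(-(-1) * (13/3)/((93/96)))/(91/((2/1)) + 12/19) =15808/163029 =0.10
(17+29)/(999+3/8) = 368/7995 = 0.05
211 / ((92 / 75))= 15825 / 92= 172.01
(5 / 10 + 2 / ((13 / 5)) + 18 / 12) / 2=18 / 13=1.38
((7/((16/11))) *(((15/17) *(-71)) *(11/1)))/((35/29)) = -747417/272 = -2747.86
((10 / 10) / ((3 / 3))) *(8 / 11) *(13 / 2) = 52 / 11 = 4.73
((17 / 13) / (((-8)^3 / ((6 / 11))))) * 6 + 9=164583 / 18304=8.99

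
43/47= 0.91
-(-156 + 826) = -670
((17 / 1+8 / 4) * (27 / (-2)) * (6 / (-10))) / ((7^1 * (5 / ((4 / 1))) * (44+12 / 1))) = 1539 / 4900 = 0.31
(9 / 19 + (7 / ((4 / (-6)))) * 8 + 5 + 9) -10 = -1511 / 19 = -79.53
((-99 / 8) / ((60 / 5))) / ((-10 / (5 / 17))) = 33 / 1088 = 0.03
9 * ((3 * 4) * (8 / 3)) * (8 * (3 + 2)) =11520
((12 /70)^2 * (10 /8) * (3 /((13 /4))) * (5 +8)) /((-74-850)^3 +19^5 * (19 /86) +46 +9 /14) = -1548 /2768394085345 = -0.00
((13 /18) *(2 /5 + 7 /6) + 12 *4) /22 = 26531 /11880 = 2.23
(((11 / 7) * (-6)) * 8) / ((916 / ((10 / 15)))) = -88 / 1603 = -0.05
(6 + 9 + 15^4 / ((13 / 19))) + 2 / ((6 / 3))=962083 / 13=74006.38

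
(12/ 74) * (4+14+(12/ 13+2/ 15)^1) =7432/ 2405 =3.09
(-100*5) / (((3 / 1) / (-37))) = 18500 / 3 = 6166.67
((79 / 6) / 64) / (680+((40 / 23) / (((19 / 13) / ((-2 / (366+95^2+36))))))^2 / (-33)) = 0.00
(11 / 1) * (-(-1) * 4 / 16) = 11 / 4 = 2.75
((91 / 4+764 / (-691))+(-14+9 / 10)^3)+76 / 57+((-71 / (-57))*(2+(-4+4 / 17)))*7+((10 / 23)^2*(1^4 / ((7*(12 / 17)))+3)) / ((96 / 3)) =-22220655622346843 / 9917804148000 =-2240.48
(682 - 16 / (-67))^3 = 95506661411000 / 300763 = 317547907.86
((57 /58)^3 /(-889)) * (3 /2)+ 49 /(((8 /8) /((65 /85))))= 220971674789 /5897455312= 37.47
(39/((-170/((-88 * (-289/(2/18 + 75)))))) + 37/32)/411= -159163/854880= -0.19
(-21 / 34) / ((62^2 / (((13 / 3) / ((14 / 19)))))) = -247 / 261392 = -0.00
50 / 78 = 25 / 39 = 0.64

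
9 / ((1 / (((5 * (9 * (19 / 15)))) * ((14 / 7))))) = 1026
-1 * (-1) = 1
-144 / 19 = -7.58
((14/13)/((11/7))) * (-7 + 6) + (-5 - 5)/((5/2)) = -670/143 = -4.69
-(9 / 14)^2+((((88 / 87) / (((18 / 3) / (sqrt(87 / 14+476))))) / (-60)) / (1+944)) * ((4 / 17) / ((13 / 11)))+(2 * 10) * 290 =1136719 / 196 - 242 * sqrt(94514) / 5723397225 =5799.59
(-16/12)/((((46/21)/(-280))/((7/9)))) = 27440/207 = 132.56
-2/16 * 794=-397/4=-99.25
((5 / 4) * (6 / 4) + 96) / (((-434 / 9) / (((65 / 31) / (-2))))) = 458055 / 215264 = 2.13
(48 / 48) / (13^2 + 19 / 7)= 7 / 1202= 0.01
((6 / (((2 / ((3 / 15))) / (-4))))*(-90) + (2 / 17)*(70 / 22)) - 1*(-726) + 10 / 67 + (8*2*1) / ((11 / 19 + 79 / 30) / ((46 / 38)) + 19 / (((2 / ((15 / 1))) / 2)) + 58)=2816567532038 / 2988179029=942.57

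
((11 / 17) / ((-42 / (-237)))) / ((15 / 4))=1738 / 1785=0.97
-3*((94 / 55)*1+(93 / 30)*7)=-1545 / 22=-70.23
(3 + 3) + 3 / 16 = 99 / 16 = 6.19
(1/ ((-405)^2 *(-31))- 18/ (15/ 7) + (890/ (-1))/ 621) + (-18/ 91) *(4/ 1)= -113069277473/ 10642434075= -10.62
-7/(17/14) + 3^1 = -2.76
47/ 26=1.81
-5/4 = -1.25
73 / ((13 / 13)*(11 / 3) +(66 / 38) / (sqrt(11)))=79059 / 3890 -37449*sqrt(11) / 42790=17.42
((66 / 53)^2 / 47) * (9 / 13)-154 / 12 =-131919799 / 10297794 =-12.81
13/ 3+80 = 253/ 3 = 84.33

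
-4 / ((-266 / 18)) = 36 / 133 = 0.27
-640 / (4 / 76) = -12160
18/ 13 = 1.38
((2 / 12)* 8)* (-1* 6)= -8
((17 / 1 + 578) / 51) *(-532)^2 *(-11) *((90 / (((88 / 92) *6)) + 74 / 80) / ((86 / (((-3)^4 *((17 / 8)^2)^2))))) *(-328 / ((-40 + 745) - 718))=-83653426698748767 / 286208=-292281930270.11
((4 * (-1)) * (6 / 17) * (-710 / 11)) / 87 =5680 / 5423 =1.05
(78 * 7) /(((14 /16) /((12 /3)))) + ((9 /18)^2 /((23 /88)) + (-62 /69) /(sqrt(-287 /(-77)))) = 57430 /23 -62 * sqrt(451) /2829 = 2496.49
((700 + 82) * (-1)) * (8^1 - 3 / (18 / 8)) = -15640 / 3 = -5213.33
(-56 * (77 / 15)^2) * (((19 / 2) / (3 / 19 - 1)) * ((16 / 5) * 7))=372899.84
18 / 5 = 3.60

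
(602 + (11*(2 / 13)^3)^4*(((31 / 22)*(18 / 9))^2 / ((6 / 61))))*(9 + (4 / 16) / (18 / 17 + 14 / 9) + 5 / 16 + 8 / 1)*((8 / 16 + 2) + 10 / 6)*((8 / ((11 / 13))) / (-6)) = -585976375426388777131 / 8516346192463824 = -68806.08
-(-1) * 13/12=13/12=1.08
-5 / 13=-0.38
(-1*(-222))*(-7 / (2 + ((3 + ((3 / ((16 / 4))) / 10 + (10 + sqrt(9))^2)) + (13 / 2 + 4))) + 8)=4350016 / 2461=1767.58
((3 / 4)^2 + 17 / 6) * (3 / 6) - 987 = -94589 / 96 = -985.30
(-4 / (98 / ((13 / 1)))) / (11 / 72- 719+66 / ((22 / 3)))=1872 / 2504341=0.00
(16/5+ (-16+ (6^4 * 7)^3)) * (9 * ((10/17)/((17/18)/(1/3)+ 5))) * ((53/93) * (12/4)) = 21368732086151424/24769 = 862720823858.51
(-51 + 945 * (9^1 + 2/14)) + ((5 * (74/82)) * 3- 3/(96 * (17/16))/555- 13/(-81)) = 179702512423/20889090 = 8602.70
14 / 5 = 2.80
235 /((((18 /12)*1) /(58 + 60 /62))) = 859160 /93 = 9238.28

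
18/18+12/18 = 5/3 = 1.67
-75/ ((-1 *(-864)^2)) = 25/ 248832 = 0.00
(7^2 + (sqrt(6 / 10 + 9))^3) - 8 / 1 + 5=192 * sqrt(15) / 25 + 46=75.74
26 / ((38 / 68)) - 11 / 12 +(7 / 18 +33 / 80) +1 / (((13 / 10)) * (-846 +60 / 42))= 6099393421 / 131423760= 46.41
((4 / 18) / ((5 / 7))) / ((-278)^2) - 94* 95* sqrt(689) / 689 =7 / 1738890 - 8930* sqrt(689) / 689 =-340.21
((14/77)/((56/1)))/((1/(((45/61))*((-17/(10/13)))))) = -1989/37576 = -0.05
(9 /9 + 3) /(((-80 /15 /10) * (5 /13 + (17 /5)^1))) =-325 /164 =-1.98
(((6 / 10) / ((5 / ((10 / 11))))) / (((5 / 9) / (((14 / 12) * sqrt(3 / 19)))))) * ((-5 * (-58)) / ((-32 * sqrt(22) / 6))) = -5481 * sqrt(1254) / 183920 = -1.06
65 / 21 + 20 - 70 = -985 / 21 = -46.90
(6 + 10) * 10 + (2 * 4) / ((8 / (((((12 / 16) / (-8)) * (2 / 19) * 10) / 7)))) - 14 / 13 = 158.91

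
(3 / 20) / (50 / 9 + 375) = 27 / 68500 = 0.00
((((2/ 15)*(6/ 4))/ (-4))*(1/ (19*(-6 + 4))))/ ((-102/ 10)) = -1/ 7752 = -0.00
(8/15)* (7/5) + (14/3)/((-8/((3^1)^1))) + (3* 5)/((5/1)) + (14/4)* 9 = 10049/300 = 33.50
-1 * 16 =-16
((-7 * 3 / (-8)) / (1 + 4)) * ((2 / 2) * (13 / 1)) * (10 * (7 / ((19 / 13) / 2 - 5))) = -8281 / 74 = -111.91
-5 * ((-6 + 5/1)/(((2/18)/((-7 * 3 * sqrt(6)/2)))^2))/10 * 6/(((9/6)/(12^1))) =1285956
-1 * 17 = -17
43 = 43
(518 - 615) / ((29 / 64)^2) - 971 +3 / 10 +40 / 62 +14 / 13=-4885256381 / 3389230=-1441.41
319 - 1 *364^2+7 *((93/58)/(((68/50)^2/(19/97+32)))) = -858363068487/6503656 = -131981.62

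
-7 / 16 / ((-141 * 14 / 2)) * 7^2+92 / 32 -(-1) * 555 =1258615 / 2256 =557.90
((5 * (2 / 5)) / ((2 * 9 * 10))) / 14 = 1 / 1260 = 0.00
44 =44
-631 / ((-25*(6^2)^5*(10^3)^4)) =631 / 1511654400000000000000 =0.00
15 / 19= 0.79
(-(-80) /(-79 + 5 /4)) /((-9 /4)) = 1280 /2799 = 0.46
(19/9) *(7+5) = 76/3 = 25.33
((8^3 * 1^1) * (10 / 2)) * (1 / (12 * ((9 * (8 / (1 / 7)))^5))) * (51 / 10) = 17 / 508127510016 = 0.00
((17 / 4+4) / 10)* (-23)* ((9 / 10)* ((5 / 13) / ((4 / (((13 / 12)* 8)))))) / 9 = -253 / 160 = -1.58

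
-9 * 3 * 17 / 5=-459 / 5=-91.80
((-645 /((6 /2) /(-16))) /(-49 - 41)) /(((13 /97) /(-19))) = 633992 /117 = 5418.74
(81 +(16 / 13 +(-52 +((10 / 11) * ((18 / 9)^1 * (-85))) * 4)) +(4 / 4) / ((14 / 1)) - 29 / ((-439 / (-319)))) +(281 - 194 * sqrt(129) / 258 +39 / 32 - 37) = -5114841639 / 14062048 - 97 * sqrt(129) / 129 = -372.27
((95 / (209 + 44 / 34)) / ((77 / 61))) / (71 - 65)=19703 / 330330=0.06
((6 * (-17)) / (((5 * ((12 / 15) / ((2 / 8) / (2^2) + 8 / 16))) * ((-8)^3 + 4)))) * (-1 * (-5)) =0.14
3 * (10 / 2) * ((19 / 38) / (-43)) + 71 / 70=1264 / 1505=0.84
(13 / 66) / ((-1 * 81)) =-13 / 5346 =-0.00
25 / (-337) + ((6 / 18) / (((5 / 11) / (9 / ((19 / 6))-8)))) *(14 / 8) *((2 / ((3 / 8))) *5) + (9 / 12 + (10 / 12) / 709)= -175.84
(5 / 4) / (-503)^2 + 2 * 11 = 22264797 / 1012036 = 22.00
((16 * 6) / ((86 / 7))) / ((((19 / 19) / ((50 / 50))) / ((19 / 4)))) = 1596 / 43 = 37.12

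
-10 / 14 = -5 / 7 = -0.71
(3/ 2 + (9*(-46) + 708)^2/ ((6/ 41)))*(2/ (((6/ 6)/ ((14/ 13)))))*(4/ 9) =7350280/ 13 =565406.15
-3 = -3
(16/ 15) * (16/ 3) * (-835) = -42752/ 9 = -4750.22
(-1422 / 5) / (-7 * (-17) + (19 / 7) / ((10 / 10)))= -1659 / 710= -2.34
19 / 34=0.56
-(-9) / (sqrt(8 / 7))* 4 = 33.67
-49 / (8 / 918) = -22491 / 4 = -5622.75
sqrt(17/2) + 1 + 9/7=16/7 + sqrt(34)/2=5.20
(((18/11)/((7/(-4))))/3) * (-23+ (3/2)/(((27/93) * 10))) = 2698/385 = 7.01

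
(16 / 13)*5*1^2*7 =43.08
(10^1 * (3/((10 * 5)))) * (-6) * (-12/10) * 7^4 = 259308/25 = 10372.32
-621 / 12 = -207 / 4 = -51.75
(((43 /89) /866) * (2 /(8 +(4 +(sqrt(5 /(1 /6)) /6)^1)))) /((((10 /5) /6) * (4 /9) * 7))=20898 /231722981- 1161 * sqrt(30) /926891924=0.00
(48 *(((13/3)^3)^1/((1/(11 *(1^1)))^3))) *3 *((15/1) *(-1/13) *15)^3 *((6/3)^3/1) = -646866000000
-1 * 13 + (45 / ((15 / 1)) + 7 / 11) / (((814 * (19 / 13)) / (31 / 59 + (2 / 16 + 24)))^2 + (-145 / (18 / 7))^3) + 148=35064297469651195626795 / 259735576345544721917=135.00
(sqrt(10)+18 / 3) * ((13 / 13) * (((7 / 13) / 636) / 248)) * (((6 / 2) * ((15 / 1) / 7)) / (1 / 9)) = 135 * sqrt(10) / 683488+405 / 341744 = 0.00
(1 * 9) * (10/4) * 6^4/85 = 5832/17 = 343.06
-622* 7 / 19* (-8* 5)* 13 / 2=59581.05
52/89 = 0.58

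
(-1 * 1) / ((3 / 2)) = -2 / 3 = -0.67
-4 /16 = -1 /4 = -0.25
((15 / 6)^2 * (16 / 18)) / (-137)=-0.04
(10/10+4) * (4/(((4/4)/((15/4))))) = 75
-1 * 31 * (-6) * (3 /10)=279 /5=55.80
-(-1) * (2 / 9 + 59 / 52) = 635 / 468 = 1.36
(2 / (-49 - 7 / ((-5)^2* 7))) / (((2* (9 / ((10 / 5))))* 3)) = -25 / 16551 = -0.00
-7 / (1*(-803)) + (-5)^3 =-124.99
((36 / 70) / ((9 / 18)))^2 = 1296 / 1225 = 1.06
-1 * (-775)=775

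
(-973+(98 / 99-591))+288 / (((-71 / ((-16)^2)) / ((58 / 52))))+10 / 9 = -248558188 / 91377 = -2720.14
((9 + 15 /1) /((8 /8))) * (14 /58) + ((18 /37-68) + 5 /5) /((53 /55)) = -3595847 /56869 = -63.23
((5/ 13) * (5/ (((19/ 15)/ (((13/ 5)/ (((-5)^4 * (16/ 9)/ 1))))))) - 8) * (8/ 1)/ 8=-60773/ 7600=-8.00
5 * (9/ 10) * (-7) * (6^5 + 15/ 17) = -8329041/ 34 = -244971.79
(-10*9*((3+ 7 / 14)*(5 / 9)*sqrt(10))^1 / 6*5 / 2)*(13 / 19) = -157.77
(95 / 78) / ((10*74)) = 19 / 11544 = 0.00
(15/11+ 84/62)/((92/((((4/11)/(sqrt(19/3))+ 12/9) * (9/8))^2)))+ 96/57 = 25029 * sqrt(57)/13113496+ 252647677/144248456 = 1.77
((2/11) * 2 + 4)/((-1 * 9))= -16/33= -0.48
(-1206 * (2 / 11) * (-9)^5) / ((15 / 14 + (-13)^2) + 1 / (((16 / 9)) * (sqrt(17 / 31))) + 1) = 5195798491000320 / 68647393771- 1004959182528 * sqrt(527) / 68647393771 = 75352.14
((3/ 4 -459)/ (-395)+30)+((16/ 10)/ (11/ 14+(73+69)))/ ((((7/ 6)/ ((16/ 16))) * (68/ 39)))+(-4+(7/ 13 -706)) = -94691575925/ 139602164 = -678.30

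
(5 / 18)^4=625 / 104976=0.01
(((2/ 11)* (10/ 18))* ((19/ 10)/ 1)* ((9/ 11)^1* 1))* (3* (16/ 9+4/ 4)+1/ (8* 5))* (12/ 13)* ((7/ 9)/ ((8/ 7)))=933793/ 1132560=0.82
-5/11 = -0.45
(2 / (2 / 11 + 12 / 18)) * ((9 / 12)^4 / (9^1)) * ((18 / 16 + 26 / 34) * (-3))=-228987 / 487424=-0.47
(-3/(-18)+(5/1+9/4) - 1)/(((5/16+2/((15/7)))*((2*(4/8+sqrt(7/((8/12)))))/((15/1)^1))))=-23100/12259+23100*sqrt(42)/12259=10.33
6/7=0.86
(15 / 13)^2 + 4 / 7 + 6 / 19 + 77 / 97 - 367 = -363.99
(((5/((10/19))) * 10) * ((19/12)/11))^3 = 5880735125/2299968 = 2556.88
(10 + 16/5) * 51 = 3366/5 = 673.20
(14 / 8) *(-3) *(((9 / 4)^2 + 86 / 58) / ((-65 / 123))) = 7844571 / 120640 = 65.02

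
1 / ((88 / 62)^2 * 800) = 961 / 1548800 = 0.00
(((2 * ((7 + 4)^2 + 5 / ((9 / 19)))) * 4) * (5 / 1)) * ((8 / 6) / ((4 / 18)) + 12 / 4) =47360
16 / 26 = 8 / 13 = 0.62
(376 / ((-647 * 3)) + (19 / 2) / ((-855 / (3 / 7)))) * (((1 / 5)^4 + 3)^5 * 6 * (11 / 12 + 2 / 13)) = -1245758876737192407296 / 4010677337646484375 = -310.61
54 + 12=66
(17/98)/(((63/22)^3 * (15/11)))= 995588/183784545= 0.01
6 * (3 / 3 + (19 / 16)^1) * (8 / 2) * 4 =210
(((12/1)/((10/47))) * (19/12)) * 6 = 2679/5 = 535.80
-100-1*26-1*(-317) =191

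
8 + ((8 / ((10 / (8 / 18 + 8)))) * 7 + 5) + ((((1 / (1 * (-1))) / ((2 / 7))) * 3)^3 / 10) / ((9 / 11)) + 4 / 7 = -406361 / 5040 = -80.63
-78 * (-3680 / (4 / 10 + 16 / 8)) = 119600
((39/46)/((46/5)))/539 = 195/1140524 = 0.00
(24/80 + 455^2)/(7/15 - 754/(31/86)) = -192533529/1944886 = -98.99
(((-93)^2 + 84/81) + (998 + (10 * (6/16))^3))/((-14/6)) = -16762933/4032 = -4157.47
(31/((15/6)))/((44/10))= 31/11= 2.82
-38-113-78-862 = -1091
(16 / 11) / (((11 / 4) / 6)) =384 / 121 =3.17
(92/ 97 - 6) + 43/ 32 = -11509/ 3104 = -3.71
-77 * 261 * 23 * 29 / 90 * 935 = -278519857 / 2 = -139259928.50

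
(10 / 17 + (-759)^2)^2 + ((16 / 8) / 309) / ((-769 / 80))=331869996303.70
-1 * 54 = -54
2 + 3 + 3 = 8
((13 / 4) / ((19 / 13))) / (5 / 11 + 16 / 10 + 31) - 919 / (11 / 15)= -1904543635 / 1519848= -1253.11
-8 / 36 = -2 / 9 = -0.22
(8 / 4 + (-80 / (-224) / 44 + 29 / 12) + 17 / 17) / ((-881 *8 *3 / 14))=-10025 / 2791008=-0.00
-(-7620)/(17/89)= 678180/17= 39892.94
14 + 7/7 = 15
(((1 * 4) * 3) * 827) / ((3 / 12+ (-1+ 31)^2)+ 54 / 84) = 277872 / 25225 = 11.02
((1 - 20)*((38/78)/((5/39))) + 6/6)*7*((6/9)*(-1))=4984/15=332.27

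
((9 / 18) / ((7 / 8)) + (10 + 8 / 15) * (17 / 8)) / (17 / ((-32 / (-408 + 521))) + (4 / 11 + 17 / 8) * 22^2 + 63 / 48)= 0.02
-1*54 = -54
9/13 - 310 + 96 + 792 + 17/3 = 22790/39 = 584.36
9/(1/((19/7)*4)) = 684/7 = 97.71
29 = 29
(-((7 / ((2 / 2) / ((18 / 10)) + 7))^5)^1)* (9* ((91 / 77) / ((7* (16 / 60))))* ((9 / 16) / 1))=-2239362170955 / 1023569231872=-2.19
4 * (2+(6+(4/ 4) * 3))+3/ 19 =839/ 19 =44.16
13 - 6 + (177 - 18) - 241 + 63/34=-2487/34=-73.15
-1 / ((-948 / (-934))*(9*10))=-467 / 42660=-0.01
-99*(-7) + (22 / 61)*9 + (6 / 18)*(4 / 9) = 1146961 / 1647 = 696.39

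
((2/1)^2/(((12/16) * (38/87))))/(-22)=-0.56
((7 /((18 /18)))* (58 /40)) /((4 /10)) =203 /8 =25.38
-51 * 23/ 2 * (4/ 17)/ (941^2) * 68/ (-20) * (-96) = -225216/ 4427405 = -0.05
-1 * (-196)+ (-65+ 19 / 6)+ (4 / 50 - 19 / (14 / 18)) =115309 / 1050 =109.82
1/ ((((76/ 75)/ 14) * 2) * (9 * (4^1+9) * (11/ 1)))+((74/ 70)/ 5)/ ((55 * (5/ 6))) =1423633/ 142642500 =0.01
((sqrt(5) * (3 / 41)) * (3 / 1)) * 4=36 * sqrt(5) / 41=1.96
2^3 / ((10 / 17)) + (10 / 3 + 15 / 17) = 4543 / 255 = 17.82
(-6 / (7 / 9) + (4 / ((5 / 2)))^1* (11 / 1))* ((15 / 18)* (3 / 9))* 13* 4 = 8996 / 63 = 142.79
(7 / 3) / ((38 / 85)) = 595 / 114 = 5.22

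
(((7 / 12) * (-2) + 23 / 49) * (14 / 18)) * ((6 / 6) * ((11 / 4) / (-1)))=1.49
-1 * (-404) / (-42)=-9.62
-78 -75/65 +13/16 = -16295/208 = -78.34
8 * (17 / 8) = 17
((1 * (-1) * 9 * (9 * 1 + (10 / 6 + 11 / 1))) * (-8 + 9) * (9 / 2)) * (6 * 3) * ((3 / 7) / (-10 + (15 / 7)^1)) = 9477 / 11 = 861.55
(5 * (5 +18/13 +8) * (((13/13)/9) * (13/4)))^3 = 817400375/46656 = 17519.73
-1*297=-297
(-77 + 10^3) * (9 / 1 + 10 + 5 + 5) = 26767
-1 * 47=-47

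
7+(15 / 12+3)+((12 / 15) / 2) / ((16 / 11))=461 / 40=11.52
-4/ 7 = -0.57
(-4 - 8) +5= -7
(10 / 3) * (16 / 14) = 80 / 21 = 3.81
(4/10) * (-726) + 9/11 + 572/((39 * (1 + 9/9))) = -46571/165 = -282.25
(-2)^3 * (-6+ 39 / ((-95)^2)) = 432888 / 9025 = 47.97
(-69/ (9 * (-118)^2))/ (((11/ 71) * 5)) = -0.00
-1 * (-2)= 2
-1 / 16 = -0.06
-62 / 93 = -0.67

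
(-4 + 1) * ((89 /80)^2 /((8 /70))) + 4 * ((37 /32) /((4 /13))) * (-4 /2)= -320261 /5120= -62.55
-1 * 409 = -409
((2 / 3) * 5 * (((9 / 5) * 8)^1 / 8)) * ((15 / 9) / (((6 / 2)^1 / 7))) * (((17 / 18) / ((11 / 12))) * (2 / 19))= 4760 / 1881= 2.53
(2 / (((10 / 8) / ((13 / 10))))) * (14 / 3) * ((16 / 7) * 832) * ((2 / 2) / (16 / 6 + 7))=1909.58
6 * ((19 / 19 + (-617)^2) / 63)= 761380 / 21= 36256.19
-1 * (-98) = 98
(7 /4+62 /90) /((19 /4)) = 439 /855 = 0.51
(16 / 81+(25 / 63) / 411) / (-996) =-15419 / 77368284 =-0.00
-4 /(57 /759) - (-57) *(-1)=-2095 /19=-110.26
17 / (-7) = -17 / 7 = -2.43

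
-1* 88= -88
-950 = -950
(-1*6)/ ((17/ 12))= -72/ 17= -4.24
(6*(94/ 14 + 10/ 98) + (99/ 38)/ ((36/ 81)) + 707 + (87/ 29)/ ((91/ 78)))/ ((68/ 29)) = 163361495/ 506464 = 322.55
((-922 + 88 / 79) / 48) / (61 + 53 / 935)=-11336875 / 36079616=-0.31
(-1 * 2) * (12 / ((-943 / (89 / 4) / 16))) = 8544 / 943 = 9.06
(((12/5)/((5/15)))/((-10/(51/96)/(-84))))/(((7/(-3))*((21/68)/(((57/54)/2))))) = -16473/700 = -23.53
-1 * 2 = -2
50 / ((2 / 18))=450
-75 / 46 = -1.63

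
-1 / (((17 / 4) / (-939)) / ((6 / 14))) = 11268 / 119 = 94.69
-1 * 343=-343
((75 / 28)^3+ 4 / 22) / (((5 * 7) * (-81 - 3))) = -4684529 / 709927680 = -0.01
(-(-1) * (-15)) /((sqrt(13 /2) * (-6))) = 5 * sqrt(26) /26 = 0.98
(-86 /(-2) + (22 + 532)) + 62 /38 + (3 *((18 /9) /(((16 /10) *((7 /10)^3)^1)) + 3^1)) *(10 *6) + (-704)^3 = -2273858652826 /6517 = -348911869.39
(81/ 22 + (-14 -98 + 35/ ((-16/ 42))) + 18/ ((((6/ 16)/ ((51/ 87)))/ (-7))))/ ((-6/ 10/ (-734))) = -1859862415/ 3828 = -485857.48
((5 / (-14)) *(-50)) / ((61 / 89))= 11125 / 427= 26.05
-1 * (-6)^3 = 216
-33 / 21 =-11 / 7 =-1.57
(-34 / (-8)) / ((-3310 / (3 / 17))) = -3 / 13240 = -0.00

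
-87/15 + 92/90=-43/9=-4.78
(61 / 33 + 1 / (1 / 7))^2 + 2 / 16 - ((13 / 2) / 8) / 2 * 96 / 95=78.01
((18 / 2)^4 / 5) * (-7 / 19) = -45927 / 95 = -483.44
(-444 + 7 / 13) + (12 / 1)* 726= 107491 / 13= 8268.54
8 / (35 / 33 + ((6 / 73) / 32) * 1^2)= 308352 / 40979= 7.52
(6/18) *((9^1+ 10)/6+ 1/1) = 25/18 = 1.39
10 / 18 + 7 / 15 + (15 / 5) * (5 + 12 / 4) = 1126 / 45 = 25.02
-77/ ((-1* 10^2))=77/ 100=0.77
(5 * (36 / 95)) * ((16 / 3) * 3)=576 / 19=30.32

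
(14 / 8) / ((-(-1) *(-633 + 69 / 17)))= -119 / 42768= -0.00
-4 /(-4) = 1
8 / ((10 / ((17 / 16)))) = 17 / 20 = 0.85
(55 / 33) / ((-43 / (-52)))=260 / 129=2.02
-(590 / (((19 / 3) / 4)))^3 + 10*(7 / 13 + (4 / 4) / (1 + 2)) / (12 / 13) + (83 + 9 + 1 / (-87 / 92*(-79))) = -7317563841781219 / 141425721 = -51741393.22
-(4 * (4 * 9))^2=-20736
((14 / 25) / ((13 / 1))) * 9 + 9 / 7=3807 / 2275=1.67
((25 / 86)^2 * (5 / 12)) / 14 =3125 / 1242528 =0.00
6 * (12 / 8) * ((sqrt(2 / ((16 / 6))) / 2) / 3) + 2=3.30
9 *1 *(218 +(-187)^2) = 316683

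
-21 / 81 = -7 / 27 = -0.26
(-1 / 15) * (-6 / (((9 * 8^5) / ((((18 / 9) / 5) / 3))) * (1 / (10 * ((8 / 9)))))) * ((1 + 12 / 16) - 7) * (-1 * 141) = 329 / 276480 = 0.00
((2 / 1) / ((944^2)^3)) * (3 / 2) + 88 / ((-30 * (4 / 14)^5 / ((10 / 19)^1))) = -32708065568267832393557 / 40337299661748436992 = -810.86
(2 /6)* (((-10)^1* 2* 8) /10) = -16 /3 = -5.33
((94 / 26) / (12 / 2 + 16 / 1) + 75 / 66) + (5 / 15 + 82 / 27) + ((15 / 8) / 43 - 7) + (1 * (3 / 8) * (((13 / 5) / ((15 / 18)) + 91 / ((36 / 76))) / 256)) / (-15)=-2.30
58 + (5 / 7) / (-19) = 57.96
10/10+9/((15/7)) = 26/5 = 5.20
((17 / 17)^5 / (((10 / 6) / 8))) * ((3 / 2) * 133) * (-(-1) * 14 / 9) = 7448 / 5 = 1489.60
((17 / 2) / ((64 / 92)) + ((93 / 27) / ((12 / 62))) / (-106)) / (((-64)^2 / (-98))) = -27039817 / 93782016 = -0.29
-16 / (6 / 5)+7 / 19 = -12.96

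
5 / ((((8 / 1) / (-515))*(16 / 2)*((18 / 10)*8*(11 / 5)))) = -64375 / 50688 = -1.27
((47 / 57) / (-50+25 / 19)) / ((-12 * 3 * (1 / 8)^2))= 752 / 24975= 0.03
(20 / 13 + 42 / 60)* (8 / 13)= 1164 / 845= 1.38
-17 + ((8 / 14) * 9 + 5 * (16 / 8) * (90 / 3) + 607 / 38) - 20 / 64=646495 / 2128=303.80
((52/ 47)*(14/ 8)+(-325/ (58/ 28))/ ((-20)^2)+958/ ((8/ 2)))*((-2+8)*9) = 70965261/ 5452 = 13016.37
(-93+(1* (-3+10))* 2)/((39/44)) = -3476/39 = -89.13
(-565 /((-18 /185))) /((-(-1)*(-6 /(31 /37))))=-87575 /108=-810.88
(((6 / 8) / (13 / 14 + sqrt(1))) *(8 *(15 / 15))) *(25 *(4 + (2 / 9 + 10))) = 89600 / 81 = 1106.17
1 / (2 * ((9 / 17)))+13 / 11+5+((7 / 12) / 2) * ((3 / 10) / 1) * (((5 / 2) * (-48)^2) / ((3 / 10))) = 1687.13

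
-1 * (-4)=4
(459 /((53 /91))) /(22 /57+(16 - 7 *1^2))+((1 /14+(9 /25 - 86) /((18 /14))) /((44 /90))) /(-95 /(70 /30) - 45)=64042593103 /748572000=85.55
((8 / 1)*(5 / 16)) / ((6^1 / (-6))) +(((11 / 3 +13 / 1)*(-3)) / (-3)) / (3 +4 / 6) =45 / 22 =2.05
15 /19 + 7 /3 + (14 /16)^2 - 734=-2663447 /3648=-730.11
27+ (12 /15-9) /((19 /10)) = 431 /19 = 22.68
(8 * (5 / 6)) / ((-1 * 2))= -10 / 3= -3.33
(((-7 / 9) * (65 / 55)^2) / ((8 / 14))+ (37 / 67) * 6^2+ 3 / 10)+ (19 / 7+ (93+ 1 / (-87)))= 33764961269 / 296229780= 113.98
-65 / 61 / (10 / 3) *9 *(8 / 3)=-468 / 61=-7.67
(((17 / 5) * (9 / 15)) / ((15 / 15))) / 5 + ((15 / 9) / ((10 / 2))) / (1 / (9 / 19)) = 1344 / 2375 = 0.57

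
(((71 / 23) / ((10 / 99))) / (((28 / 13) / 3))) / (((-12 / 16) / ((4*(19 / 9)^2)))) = -7330466 / 7245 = -1011.80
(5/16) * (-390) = -975/8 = -121.88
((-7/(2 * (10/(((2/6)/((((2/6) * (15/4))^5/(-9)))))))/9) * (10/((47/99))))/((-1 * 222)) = -19712/5434375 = -0.00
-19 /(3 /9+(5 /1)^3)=-57 /376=-0.15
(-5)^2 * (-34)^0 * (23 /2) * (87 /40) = 10005 /16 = 625.31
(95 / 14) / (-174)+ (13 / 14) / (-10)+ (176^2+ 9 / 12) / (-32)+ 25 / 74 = -13957011659 / 14421120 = -967.82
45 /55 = 9 /11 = 0.82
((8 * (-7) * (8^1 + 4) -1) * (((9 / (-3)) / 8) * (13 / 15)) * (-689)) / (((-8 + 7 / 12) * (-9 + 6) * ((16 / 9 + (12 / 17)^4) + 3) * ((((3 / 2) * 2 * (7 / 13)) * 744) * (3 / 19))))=-124357011646907 / 17511608508240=-7.10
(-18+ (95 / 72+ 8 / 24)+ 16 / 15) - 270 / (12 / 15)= -127001 / 360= -352.78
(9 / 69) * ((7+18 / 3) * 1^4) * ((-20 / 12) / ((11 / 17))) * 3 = -3315 / 253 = -13.10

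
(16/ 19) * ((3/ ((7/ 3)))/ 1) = 144/ 133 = 1.08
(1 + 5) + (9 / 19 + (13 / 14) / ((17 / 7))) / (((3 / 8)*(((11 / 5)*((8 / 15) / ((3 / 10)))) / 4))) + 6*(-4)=-55659 / 3553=-15.67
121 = 121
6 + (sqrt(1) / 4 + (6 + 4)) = 65 / 4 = 16.25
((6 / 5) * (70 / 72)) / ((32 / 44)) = 77 / 48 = 1.60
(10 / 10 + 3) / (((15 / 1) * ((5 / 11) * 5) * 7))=44 / 2625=0.02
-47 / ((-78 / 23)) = 1081 / 78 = 13.86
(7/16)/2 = 7/32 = 0.22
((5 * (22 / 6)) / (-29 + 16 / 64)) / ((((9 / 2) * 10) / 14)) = -616 / 3105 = -0.20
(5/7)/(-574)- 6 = -24113/4018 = -6.00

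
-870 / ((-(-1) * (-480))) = 29 / 16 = 1.81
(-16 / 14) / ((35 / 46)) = -368 / 245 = -1.50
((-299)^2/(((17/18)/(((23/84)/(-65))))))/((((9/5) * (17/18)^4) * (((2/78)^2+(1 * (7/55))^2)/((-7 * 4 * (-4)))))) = -101861533579291200/55057794889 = -1850083.79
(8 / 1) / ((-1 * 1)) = -8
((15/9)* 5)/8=25/24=1.04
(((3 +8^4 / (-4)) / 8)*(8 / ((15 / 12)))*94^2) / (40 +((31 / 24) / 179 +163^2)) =-155026418304 / 571561475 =-271.23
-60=-60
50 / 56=0.89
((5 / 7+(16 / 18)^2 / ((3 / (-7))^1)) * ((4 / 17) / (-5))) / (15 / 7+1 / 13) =2938 / 122715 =0.02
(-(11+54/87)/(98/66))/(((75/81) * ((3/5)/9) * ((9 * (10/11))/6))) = -3302937/35525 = -92.98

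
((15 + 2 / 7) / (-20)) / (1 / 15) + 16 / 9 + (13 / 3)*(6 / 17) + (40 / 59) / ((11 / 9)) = -21137065 / 2780316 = -7.60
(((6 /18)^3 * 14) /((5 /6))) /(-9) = -0.07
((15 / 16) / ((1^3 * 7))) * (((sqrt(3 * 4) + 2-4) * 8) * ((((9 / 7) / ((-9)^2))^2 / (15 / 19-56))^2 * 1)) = -1805 / 40447339420509 + 1805 * sqrt(3) / 40447339420509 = 0.00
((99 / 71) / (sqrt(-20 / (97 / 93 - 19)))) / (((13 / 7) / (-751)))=-173481 * sqrt(31062) / 57226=-534.29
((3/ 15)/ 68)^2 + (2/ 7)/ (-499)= -227707/ 403790800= -0.00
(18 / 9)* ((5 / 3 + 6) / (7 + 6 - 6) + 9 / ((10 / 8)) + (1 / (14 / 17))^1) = 1997 / 105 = 19.02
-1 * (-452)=452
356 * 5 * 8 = 14240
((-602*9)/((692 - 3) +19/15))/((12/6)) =-40635/10354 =-3.92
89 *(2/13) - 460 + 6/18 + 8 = -17081/39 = -437.97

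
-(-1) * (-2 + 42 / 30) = -3 / 5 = -0.60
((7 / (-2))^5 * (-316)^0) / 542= -16807 / 17344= -0.97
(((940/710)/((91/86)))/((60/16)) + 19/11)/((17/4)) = 8788324/18123105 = 0.48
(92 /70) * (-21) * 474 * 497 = -32509764 /5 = -6501952.80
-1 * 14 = -14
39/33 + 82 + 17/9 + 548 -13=61387/99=620.07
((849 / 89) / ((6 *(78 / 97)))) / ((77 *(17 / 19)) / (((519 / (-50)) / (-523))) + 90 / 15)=90231437 / 158691880048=0.00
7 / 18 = 0.39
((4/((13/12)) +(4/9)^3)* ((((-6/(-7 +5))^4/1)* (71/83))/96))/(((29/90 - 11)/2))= -1589690/3110757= -0.51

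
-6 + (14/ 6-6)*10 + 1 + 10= -95/ 3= -31.67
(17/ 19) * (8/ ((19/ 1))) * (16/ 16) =136/ 361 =0.38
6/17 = 0.35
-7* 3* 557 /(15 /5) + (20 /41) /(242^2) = -3899.00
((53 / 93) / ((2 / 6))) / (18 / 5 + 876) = 265 / 136338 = 0.00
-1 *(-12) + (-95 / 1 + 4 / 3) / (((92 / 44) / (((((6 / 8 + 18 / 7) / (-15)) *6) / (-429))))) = 744769 / 62790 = 11.86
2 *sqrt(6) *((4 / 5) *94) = 752 *sqrt(6) / 5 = 368.40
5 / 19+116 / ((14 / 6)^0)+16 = 2513 / 19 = 132.26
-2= -2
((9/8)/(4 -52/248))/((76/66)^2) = 303831/1357360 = 0.22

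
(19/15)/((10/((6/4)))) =19/100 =0.19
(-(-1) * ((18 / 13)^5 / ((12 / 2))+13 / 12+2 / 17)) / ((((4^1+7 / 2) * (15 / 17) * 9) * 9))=155212097 / 40600889550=0.00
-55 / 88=-5 / 8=-0.62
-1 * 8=-8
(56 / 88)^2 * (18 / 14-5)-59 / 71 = -20061 / 8591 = -2.34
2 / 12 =1 / 6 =0.17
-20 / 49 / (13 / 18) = -360 / 637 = -0.57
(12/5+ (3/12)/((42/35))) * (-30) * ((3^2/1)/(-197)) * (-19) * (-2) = 135.85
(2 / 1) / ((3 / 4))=8 / 3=2.67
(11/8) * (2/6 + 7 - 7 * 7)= -1375/24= -57.29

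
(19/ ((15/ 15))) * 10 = 190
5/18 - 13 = -229/18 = -12.72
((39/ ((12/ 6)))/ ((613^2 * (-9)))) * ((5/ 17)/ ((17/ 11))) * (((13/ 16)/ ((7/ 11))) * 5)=-511225/ 72977345952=-0.00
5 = 5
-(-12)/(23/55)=660/23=28.70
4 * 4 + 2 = 18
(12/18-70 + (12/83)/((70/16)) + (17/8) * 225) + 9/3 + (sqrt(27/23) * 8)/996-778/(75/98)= -70273339/116200 + 2 * sqrt(69)/1909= -604.75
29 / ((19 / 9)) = 261 / 19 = 13.74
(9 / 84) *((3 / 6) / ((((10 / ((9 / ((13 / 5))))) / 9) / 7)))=243 / 208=1.17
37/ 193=0.19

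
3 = 3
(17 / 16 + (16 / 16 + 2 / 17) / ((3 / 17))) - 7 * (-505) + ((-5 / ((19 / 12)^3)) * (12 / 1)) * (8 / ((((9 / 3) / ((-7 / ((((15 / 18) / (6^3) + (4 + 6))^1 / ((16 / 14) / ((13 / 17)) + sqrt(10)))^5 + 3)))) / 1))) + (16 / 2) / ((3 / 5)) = 35157232266360256223108943934039469462279697083224786206720000000 * sqrt(10) / 38178128142493234312931952807464420382223752108048043637933552731 + 6521321898580742180512968826648243271094838613714818166142215577295265 / 1832550150839675247020733734758292178346740101186306094620810531088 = 3561.52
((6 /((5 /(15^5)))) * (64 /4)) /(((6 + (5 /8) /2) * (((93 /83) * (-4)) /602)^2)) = 4044493872720000 /97061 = 41669608521.65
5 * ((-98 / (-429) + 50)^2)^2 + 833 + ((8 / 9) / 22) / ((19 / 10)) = 20481550956642609467 / 643550703939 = 31825854.33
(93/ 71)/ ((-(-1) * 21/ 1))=31/ 497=0.06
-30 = -30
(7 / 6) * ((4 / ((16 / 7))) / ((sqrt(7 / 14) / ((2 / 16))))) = 49 * sqrt(2) / 192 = 0.36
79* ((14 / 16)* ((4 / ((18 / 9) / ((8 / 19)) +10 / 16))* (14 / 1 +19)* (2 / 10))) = 72996 / 215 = 339.52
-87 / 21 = -29 / 7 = -4.14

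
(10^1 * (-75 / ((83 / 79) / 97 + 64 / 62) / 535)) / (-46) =17816475 / 609808729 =0.03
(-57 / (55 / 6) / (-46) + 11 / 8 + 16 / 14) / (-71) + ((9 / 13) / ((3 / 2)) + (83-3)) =5258560207 / 65385320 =80.42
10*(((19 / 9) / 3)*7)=1330 / 27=49.26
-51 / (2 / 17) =-867 / 2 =-433.50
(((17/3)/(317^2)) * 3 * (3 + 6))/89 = 153/8943521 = 0.00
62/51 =1.22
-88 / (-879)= 0.10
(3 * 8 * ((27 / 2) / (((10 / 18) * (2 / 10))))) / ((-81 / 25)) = -900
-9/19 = -0.47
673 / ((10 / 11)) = 7403 / 10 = 740.30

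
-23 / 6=-3.83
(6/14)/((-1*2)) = -3/14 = -0.21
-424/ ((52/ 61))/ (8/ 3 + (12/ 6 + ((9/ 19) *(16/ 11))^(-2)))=-73.43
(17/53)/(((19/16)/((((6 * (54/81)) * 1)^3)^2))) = 1114112/1007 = 1106.37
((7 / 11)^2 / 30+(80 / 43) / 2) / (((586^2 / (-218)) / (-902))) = 658314983 / 1218197310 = 0.54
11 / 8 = 1.38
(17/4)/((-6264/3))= -17/8352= -0.00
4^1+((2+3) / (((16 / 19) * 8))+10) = 1887 / 128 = 14.74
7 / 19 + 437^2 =3628418 / 19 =190969.37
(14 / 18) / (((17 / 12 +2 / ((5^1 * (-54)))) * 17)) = 420 / 12937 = 0.03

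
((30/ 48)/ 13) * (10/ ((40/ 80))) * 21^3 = 231525/ 26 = 8904.81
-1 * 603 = -603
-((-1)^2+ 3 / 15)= -6 / 5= -1.20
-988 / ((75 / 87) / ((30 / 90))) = -28652 / 75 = -382.03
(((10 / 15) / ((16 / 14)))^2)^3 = 117649 / 2985984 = 0.04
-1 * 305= -305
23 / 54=0.43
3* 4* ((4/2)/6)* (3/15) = 4/5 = 0.80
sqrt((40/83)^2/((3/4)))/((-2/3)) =-40*sqrt(3)/83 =-0.83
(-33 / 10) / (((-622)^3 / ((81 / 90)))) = 297 / 24064184800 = 0.00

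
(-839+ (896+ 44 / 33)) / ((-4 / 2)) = -175 / 6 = -29.17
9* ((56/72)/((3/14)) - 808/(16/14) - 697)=-37810/3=-12603.33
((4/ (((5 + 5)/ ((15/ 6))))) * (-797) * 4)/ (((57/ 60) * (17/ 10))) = -637600/ 323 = -1973.99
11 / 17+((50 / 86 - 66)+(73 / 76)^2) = -269586549 / 4222256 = -63.85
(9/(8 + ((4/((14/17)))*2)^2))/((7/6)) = 63/836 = 0.08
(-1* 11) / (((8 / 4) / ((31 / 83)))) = -2.05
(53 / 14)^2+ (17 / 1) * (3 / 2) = 7807 / 196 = 39.83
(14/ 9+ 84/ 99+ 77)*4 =31444/ 99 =317.62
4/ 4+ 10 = 11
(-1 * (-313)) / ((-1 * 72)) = -313 / 72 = -4.35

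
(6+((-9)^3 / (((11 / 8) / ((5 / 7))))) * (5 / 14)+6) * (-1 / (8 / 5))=41520 / 539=77.03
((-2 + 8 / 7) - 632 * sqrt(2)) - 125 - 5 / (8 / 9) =-632 * sqrt(2) - 7363 / 56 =-1025.27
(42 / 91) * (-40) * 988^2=-18021120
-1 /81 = -0.01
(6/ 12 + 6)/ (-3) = -13/ 6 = -2.17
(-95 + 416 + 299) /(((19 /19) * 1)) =620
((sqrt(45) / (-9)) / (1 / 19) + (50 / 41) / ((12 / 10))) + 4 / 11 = 1867 / 1353 - 19 * sqrt(5) / 3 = -12.78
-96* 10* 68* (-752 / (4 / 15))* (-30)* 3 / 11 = -16568064000 / 11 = -1506187636.36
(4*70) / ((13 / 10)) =2800 / 13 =215.38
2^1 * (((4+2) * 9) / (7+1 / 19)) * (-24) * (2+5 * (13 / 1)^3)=-270543888 / 67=-4037968.48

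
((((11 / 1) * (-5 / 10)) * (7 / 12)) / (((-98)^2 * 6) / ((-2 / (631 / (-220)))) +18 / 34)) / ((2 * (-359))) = 71995 / 1331466253632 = 0.00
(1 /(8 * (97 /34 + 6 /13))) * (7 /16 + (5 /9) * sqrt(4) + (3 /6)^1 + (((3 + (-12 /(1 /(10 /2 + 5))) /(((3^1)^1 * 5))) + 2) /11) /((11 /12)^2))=73026577 /1123151040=0.07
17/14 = 1.21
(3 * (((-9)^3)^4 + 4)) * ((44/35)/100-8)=-1184340018296199/175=-6767657247406.85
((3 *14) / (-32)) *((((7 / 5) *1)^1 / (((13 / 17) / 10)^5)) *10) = -7026761.18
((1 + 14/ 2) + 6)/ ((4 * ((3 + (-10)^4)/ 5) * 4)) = 5/ 11432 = 0.00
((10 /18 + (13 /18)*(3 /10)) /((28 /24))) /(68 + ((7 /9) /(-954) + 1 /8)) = 0.01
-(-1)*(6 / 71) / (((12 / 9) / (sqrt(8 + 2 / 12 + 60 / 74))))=3*sqrt(442446) / 10508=0.19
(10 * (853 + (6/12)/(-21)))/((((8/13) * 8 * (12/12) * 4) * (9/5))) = 11643125/48384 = 240.64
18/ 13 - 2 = -8/ 13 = -0.62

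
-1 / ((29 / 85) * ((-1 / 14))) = 1190 / 29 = 41.03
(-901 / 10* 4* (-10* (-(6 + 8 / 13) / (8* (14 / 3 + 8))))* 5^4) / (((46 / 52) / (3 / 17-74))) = 5362771875 / 437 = 12271789.19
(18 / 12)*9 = 27 / 2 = 13.50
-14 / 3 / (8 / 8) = -14 / 3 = -4.67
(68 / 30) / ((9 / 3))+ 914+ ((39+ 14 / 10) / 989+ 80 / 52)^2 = 34115317811264 / 37193051025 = 917.25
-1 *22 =-22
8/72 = 1/9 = 0.11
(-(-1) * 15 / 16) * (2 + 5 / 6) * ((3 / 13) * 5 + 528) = 584715 / 416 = 1405.56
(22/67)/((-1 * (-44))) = 1/134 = 0.01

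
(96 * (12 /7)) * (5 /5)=1152 /7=164.57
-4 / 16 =-0.25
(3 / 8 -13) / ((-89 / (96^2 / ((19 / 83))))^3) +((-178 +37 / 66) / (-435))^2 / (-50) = 232878530237745789599989767709 / 199281604909409055000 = 1168590198.50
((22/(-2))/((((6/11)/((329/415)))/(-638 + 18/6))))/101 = 5055743/50298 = 100.52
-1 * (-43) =43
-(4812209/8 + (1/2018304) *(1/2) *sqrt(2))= -4812209/8 - sqrt(2)/4036608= -601526.13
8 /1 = 8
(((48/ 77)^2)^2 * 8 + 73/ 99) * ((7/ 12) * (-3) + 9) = 17849335135/ 1265509476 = 14.10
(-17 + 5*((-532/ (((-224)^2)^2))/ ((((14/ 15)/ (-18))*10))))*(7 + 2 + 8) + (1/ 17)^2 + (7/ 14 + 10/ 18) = -942770234680931/ 3274179084288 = -287.94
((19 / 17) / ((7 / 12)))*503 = 114684 / 119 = 963.73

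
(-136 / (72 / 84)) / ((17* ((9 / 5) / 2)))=-280 / 27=-10.37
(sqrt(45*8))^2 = 360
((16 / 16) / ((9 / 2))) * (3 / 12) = 1 / 18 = 0.06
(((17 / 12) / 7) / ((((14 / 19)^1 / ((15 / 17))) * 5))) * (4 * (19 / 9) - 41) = -1.58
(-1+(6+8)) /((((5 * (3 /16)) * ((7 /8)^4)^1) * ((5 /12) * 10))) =1703936 /300125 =5.68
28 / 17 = 1.65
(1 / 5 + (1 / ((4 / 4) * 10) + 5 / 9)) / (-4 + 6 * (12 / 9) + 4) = 77 / 720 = 0.11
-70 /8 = -35 /4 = -8.75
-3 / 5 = -0.60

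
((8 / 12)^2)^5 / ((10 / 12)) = 2048 / 98415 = 0.02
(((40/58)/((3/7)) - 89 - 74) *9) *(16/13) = -673968/377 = -1787.71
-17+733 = 716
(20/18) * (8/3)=80/27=2.96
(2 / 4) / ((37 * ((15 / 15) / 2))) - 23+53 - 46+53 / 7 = -2176 / 259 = -8.40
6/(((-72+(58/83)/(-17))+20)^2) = 5972763/2695982450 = 0.00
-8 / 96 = -1 / 12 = -0.08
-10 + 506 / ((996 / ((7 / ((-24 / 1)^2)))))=-2866709 / 286848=-9.99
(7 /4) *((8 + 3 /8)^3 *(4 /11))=2105341 /5632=373.82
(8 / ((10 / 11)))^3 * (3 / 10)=127776 / 625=204.44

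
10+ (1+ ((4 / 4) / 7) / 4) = 309 / 28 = 11.04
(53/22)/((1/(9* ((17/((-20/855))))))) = -1386639/88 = -15757.26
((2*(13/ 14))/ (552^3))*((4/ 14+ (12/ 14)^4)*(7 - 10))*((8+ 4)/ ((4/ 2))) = -12883/ 78524455296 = -0.00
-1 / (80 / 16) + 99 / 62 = 433 / 310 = 1.40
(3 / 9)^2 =0.11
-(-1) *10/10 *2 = 2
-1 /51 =-0.02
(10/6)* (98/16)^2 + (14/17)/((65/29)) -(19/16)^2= 52177193/848640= 61.48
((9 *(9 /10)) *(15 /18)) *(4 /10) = 27 /10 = 2.70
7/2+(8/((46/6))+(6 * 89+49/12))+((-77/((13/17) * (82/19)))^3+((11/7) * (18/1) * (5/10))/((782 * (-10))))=-604619413346010733/49732199888280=-12157.50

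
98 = 98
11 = 11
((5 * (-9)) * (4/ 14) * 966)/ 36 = -345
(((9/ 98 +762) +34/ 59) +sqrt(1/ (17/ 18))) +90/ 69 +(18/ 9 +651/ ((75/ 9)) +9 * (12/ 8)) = 3 * sqrt(34)/ 17 +1425597379/ 1662325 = 858.62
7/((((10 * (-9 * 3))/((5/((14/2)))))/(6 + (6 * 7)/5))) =-4/15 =-0.27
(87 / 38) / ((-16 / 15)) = -1305 / 608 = -2.15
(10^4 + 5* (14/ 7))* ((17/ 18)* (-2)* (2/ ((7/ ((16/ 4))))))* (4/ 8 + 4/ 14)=-1069640/ 63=-16978.41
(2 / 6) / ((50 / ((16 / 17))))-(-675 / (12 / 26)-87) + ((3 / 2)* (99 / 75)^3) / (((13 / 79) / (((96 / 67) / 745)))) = 1549.55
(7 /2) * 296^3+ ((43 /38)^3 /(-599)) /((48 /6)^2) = 190941690712607085 /2103572992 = 90770176.00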